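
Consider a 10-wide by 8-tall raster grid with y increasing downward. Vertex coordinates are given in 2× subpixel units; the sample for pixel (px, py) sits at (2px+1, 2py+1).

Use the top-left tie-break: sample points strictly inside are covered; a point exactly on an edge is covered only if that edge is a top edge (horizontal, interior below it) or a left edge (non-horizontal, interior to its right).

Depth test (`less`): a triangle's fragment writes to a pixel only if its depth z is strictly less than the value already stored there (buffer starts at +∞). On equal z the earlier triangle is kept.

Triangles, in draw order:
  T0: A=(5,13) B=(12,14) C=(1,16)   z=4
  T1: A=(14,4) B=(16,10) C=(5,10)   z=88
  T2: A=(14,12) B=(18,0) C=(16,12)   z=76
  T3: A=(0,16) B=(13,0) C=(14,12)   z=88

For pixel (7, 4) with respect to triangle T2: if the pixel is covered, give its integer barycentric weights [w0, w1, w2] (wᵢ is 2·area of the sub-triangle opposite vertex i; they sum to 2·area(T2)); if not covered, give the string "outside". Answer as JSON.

T0:
  2·area = 25
  edge (5, 13)→(12, 14): d=(7,1) right/bottom  bias=-1
  edge (12, 14)→(1, 16): d=(-11,2) right/bottom  bias=-1
  edge (1, 16)→(5, 13): d=(4,-3) top-left  bias=+0
    (6,3)@(13, 7): e=[-50,75,0] → ·  [on edge]
    (2,6)@(5, 13): e=[0,25,0] → ·  [on edge]
    (1,7)@(3, 15): e=[16,7,2] → █
    (2,7)@(5, 15): e=[14,3,8] → █
    (3,7)@(7, 15): e=[12,-1,14] → ·
    (9,7)@(19, 15): e=[0,-25,50] → ·  [on edge]
  covered (2 px):
    · · · · · · · · · ·
    · · · · · · · · · ·
    · · · · · · · · · ·
    · · · · · · · · · ·
    · · · · · · · · · ·
    · · · · · · · · · ·
    · · · · · · · · · ·
    · █ █ · · · · · · ·
T1:
  2·area = 66
  edge (14, 4)→(16, 10): d=(2,6) right/bottom  bias=-1
  edge (16, 10)→(5, 10): d=(-11,0) right/bottom  bias=-1
  edge (5, 10)→(14, 4): d=(9,-6) top-left  bias=+0
    (6,0)@(13, 1): e=[0,99,-33] → ·  [on edge]
    (6,2)@(13, 5): e=[8,55,3] → █
    (7,2)@(15, 5): e=[-4,55,15] → ·
    (5,3)@(11, 7): e=[24,33,9] → █
    (7,3)@(15, 7): e=[0,33,33] → ·  [on edge]
    (3,4)@(7, 9): e=[52,11,3] → █
    (4,4)@(9, 9): e=[40,11,15] → █
    (7,4)@(15, 9): e=[4,11,51] → █
    (8,4)@(17, 9): e=[-8,11,63] → ·
    (3,5)@(7, 11): e=[56,-11,21] → ·
    (4,5)@(9, 11): e=[44,-11,33] → ·
    (5,5)@(11, 11): e=[32,-11,45] → ·
    (8,6)@(17, 13): e=[0,-33,99] → ·  [on edge]
  covered (8 px):
    · · · · · · · · · ·
    · · · · · · · · · ·
    · · · · · · █ · · ·
    · · · · · █ █ · · ·
    · · · █ █ █ █ █ · ·
    · · · · · · · · · ·
    · · · · · · · · · ·
    · · · · · · · · · ·
T2:
  2·area = 24
  edge (14, 12)→(18, 0): d=(4,-12) top-left  bias=+0
  edge (18, 0)→(16, 12): d=(-2,12) right/bottom  bias=-1
  edge (16, 12)→(14, 12): d=(-2,0) right/bottom  bias=-1
    (8,1)@(17, 3): e=[0,6,18] → █  [on edge]
    (9,1)@(19, 3): e=[24,-18,18] → ·
    (8,2)@(17, 5): e=[8,2,14] → █
    (9,2)@(19, 5): e=[32,-22,14] → ·
    (8,3)@(17, 7): e=[16,-2,10] → ·
    (7,4)@(15, 9): e=[0,18,6] → █  [on edge]
    (8,4)@(17, 9): e=[24,-6,6] → ·
    (7,5)@(15, 11): e=[8,14,2] → █
    (8,5)@(17, 11): e=[32,-10,2] → ·
    (7,6)@(15, 13): e=[16,10,-2] → ·
    (6,7)@(13, 15): e=[0,30,-6] → ·  [on edge]
  covered (4 px):
    · · · · · · · · · ·
    · · · · · · · · █ ·
    · · · · · · · · █ ·
    · · · · · · · · · ·
    · · · · · · · █ · ·
    · · · · · · · █ · ·
    · · · · · · · · · ·
    · · · · · · · · · ·
T3:
  2·area = 172
  edge (0, 16)→(13, 0): d=(13,-16) top-left  bias=+0
  edge (13, 0)→(14, 12): d=(1,12) right/bottom  bias=-1
  edge (14, 12)→(0, 16): d=(-14,4) right/bottom  bias=-1
    (6,0)@(13, 1): e=[13,1,158] → █
    (7,0)@(15, 1): e=[45,-23,150] → ·
    (5,1)@(11, 3): e=[7,27,138] → █
    (7,1)@(15, 3): e=[71,-21,122] → ·
    (4,2)@(9, 5): e=[1,53,118] → █
    (7,2)@(15, 5): e=[97,-19,94] → ·
    (4,3)@(9, 7): e=[27,55,90] → █
    (7,3)@(15, 7): e=[123,-17,66] → ·
    (3,4)@(7, 9): e=[21,81,70] → █
    (7,4)@(15, 9): e=[149,-15,38] → ·
    (2,5)@(5, 11): e=[15,107,50] → █
    (7,5)@(15, 11): e=[175,-13,10] → ·
  covered (24 px):
    · · · · · · █ · · ·
    · · · · · █ █ · · ·
    · · · · █ █ █ · · ·
    · · · · █ █ █ · · ·
    · · · █ █ █ █ · · ·
    · · █ █ █ █ █ · · ·
    · █ █ █ █ · · · · ·
    █ █ · · · · · · · ·

Answer: [18,6,0]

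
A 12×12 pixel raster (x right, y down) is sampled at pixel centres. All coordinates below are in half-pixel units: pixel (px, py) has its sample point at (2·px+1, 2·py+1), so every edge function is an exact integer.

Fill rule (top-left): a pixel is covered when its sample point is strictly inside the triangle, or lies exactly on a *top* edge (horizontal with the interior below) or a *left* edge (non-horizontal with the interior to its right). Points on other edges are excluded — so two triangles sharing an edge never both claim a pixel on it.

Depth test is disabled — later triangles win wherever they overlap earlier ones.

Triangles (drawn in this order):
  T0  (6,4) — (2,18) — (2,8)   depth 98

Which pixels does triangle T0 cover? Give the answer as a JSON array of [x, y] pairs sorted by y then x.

T0:
  2·area = 40
  edge (6, 4)→(2, 18): d=(-4,14) right/bottom  bias=-1
  edge (2, 18)→(2, 8): d=(0,-10) top-left  bias=+0
  edge (2, 8)→(6, 4): d=(4,-4) top-left  bias=+0
    (4,0)@(9, 1): e=[-30,70,0] → ·  [on edge]
    (3,1)@(7, 3): e=[-10,50,0] → ·  [on edge]
    (2,2)@(5, 5): e=[10,30,0] → #  [on edge]
    (3,2)@(7, 5): e=[-18,50,8] → ·
    (1,3)@(3, 7): e=[30,10,0] → #  [on edge]
    (3,3)@(7, 7): e=[-26,50,16] → ·
    (0,4)@(1, 9): e=[50,-10,0] → ·  [on edge]
    (1,4)@(3, 9): e=[22,10,8] → #
    (2,4)@(5, 9): e=[-6,30,16] → ·
    (1,5)@(3, 11): e=[14,10,16] → #
    (2,5)@(5, 11): e=[-14,30,24] → ·
    (1,6)@(3, 13): e=[6,10,24] → #
  covered (6 px):
    · · · · · · · · · · · ·
    · · · · · · · · · · · ·
    · · # · · · · · · · · ·
    · # # · · · · · · · · ·
    · # · · · · · · · · · ·
    · # · · · · · · · · · ·
    · # · · · · · · · · · ·
    · · · · · · · · · · · ·
    · · · · · · · · · · · ·
    · · · · · · · · · · · ·
    · · · · · · · · · · · ·
    · · · · · · · · · · · ·

Result: [[2,2],[1,3],[2,3],[1,4],[1,5],[1,6]]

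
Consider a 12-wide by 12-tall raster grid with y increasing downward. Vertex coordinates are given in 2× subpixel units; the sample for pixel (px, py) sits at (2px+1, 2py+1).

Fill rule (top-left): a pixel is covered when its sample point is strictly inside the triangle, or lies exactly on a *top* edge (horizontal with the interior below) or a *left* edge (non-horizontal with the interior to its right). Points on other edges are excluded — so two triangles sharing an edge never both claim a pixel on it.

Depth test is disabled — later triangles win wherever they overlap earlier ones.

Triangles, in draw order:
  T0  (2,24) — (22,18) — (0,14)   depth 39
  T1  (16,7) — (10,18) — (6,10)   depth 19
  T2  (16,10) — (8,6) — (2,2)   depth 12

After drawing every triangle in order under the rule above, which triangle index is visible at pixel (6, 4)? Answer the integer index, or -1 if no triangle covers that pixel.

T0:
  2·area = 212  (B↔C swapped to make it positive)
  edge (2, 24)→(0, 14): d=(-2,-10) top-left  bias=+0
  edge (0, 14)→(22, 18): d=(22,4) right/bottom  bias=-1
  edge (22, 18)→(2, 24): d=(-20,6) right/bottom  bias=-1
    (0,7)@(1, 15): e=[8,18,186] → █
    (1,7)@(3, 15): e=[28,10,174] → █
    (2,7)@(5, 15): e=[48,2,162] → █
    (3,7)@(7, 15): e=[68,-6,150] → ·
    (0,8)@(1, 17): e=[4,62,146] → █
    (3,8)@(7, 17): e=[64,38,110] → █
    (4,8)@(9, 17): e=[84,30,98] → █
    (5,8)@(11, 17): e=[104,22,86] → █
    (6,8)@(13, 17): e=[124,14,74] → █
    (7,8)@(15, 17): e=[144,6,62] → █
    (8,8)@(17, 17): e=[164,-2,50] → ·
    (0,9)@(1, 19): e=[0,106,106] → █  [on edge]
  covered (27 px):
    · · · · · · · · · · · ·
    · · · · · · · · · · · ·
    · · · · · · · · · · · ·
    · · · · · · · · · · · ·
    · · · · · · · · · · · ·
    · · · · · · · · · · · ·
    · · · · · · · · · · · ·
    █ █ █ · · · · · · · · ·
    █ █ █ █ █ █ █ █ · · · ·
    █ █ █ █ █ █ █ █ █ · · ·
    · █ █ █ █ █ · · · · · ·
    · █ █ · · · · · · · · ·
T1:
  2·area = 92
  edge (16, 7)→(10, 18): d=(-6,11) right/bottom  bias=-1
  edge (10, 18)→(6, 10): d=(-4,-8) top-left  bias=+0
  edge (6, 10)→(16, 7): d=(10,-3) top-left  bias=+0
    (5,4)@(11, 9): e=[43,44,5] → █
    (6,4)@(13, 9): e=[21,60,11] → █
    (7,4)@(15, 9): e=[-1,76,17] → ·
    (3,5)@(7, 11): e=[75,4,13] → █
    (4,5)@(9, 11): e=[53,20,19] → █
    (7,5)@(15, 11): e=[-13,68,37] → ·
    (3,6)@(7, 13): e=[63,-4,33] → ·
    (4,6)@(9, 13): e=[41,12,39] → █
    (6,6)@(13, 13): e=[-3,44,51] → ·
    (4,7)@(9, 15): e=[29,4,59] → █
    (6,7)@(13, 15): e=[-15,36,71] → ·
    (4,8)@(9, 17): e=[17,-4,79] → ·
  covered (10 px):
    · · · · · · · · · · · ·
    · · · · · · · · · · · ·
    · · · · · · · · · · · ·
    · · · · · · · · · · · ·
    · · · · · █ █ · · · · ·
    · · · █ █ █ █ · · · · ·
    · · · · █ █ · · · · · ·
    · · · · █ █ · · · · · ·
    · · · · · · · · · · · ·
    · · · · · · · · · · · ·
    · · · · · · · · · · · ·
    · · · · · · · · · · · ·
T2:
  2·area = 8
  edge (16, 10)→(8, 6): d=(-8,-4) top-left  bias=+0
  edge (8, 6)→(2, 2): d=(-6,-4) top-left  bias=+0
  edge (2, 2)→(16, 10): d=(14,8) right/bottom  bias=-1
    (3,2)@(7, 5): e=[4,2,2] → █
    (4,2)@(9, 5): e=[12,10,-14] → ·
    (3,3)@(7, 7): e=[-12,-10,30] → ·
  covered (1 px):
    · · · · · · · · · · · ·
    · · · · · · · · · · · ·
    · · · █ · · · · · · · ·
    · · · · · · · · · · · ·
    · · · · · · · · · · · ·
    · · · · · · · · · · · ·
    · · · · · · · · · · · ·
    · · · · · · · · · · · ·
    · · · · · · · · · · · ·
    · · · · · · · · · · · ·
    · · · · · · · · · · · ·
    · · · · · · · · · · · ·

Z-buffer (winner per pixel, '.' = empty):
  . . . . . . . . . . . .
  . . . . . . . . . . . .
  . . . 2 . . . . . . . .
  . . . . . . . . . . . .
  . . . . . 1 1 . . . . .
  . . . 1 1 1 1 . . . . .
  . . . . 1 1 . . . . . .
  0 0 0 . 1 1 . . . . . .
  0 0 0 0 0 0 0 0 . . . .
  0 0 0 0 0 0 0 0 0 . . .
  . 0 0 0 0 0 . . . . . .
  . 0 0 . . . . . . . . .

Result: 1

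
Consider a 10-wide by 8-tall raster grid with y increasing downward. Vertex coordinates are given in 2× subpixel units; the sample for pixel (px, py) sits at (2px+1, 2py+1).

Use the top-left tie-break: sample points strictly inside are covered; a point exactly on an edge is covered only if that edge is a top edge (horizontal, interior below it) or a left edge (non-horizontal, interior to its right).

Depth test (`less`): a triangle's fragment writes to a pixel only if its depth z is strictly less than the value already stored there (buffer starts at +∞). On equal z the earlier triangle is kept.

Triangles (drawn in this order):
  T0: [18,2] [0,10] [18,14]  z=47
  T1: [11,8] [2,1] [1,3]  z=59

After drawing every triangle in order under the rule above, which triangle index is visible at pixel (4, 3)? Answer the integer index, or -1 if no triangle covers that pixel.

T0:
  2·area = 216  (B↔C swapped to make it positive)
  edge (18, 2)→(18, 14): d=(0,12) right/bottom  bias=-1
  edge (18, 14)→(0, 10): d=(-18,-4) top-left  bias=+0
  edge (0, 10)→(18, 2): d=(18,-8) top-left  bias=+0
    (8,1)@(17, 3): e=[12,194,10] → █
    (9,1)@(19, 3): e=[-12,202,26] → ·
    (6,2)@(13, 5): e=[60,142,14] → █
    (7,2)@(15, 5): e=[36,150,30] → █
    (9,2)@(19, 5): e=[-12,166,62] → ·
    (3,3)@(7, 7): e=[132,82,2] → █
    (4,3)@(9, 7): e=[108,90,18] → █
    (5,3)@(11, 7): e=[84,98,34] → █
    (9,3)@(19, 7): e=[-12,130,98] → ·
    (1,4)@(3, 9): e=[180,30,6] → █
    (2,4)@(5, 9): e=[156,38,22] → █
    (9,4)@(19, 9): e=[-12,94,134] → ·
  covered (27 px):
    · · · · · · · · · ·
    · · · · · · · · █ ·
    · · · · · · █ █ █ ·
    · · · █ █ █ █ █ █ ·
    · █ █ █ █ █ █ █ █ ·
    · · █ █ █ █ █ █ █ ·
    · · · · · · · █ █ ·
    · · · · · · · · · ·
T1:
  2·area = 25  (B↔C swapped to make it positive)
  edge (11, 8)→(1, 3): d=(-10,-5) top-left  bias=+0
  edge (1, 3)→(2, 1): d=(1,-2) top-left  bias=+0
  edge (2, 1)→(11, 8): d=(9,7) right/bottom  bias=-1
    (0,1)@(1, 3): e=[0,0,25] → █  [on edge]
    (1,1)@(3, 3): e=[10,4,11] → █
    (2,1)@(5, 3): e=[20,8,-3] → ·
    (0,2)@(1, 5): e=[-20,2,43] → ·
    (1,2)@(3, 5): e=[-10,6,29] → ·
    (2,2)@(5, 5): e=[0,10,15] → █  [on edge]
    (3,2)@(7, 5): e=[10,14,1] → █
    (4,2)@(9, 5): e=[20,18,-13] → ·
    (2,3)@(5, 7): e=[-20,12,33] → ·
    (3,3)@(7, 7): e=[-10,16,19] → ·
    (4,3)@(9, 7): e=[0,20,5] → █  [on edge]
    (5,3)@(11, 7): e=[10,24,-9] → ·
    (6,4)@(13, 9): e=[0,30,-5] → ·  [on edge]
    (8,5)@(17, 11): e=[0,40,-15] → ·  [on edge]
  covered (5 px):
    · · · · · · · · · ·
    █ █ · · · · · · · ·
    · · █ █ · · · · · ·
    · · · · █ · · · · ·
    · · · · · · · · · ·
    · · · · · · · · · ·
    · · · · · · · · · ·
    · · · · · · · · · ·

Z-buffer (winner per pixel, '.' = empty):
  . . . . . . . . . .
  1 1 . . . . . . 0 .
  . . 1 1 . . 0 0 0 .
  . . . 0 0 0 0 0 0 .
  . 0 0 0 0 0 0 0 0 .
  . . 0 0 0 0 0 0 0 .
  . . . . . . . 0 0 .
  . . . . . . . . . .

Answer: 0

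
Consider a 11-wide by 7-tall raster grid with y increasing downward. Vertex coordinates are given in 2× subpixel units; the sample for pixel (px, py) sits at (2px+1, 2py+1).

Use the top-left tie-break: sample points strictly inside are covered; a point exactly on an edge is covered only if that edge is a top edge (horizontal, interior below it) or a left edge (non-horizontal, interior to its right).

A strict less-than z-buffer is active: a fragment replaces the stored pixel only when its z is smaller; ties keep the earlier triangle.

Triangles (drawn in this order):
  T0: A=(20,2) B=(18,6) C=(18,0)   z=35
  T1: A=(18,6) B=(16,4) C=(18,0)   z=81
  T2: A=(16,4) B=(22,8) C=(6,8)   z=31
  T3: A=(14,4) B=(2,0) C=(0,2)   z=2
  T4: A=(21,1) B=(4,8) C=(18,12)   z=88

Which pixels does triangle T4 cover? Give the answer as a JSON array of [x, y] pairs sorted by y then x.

T0:
  2·area = 12
  edge (20, 2)→(18, 6): d=(-2,4) right/bottom  bias=-1
  edge (18, 6)→(18, 0): d=(0,-6) top-left  bias=+0
  edge (18, 0)→(20, 2): d=(2,2) right/bottom  bias=-1
    (9,0)@(19, 1): e=[6,6,0] → .  [on edge]
    (9,1)@(19, 3): e=[2,6,4] → X
    (10,1)@(21, 3): e=[-6,18,0] → .  [on edge]
    (9,2)@(19, 5): e=[-2,6,8] → .
  covered (1 px):
    . . . . . . . . . . .
    . . . . . . . . . X .
    . . . . . . . . . . .
    . . . . . . . . . . .
    . . . . . . . . . . .
    . . . . . . . . . . .
    . . . . . . . . . . .
T1:
  2·area = 12
  edge (18, 6)→(16, 4): d=(-2,-2) top-left  bias=+0
  edge (16, 4)→(18, 0): d=(2,-4) top-left  bias=+0
  edge (18, 0)→(18, 6): d=(0,6) right/bottom  bias=-1
    (6,0)@(13, 1): e=[0,-18,30] → .  [on edge]
    (7,1)@(15, 3): e=[0,-6,18] → .  [on edge]
    (8,1)@(17, 3): e=[4,2,6] → X
    (9,1)@(19, 3): e=[8,10,-6] → .
    (8,2)@(17, 5): e=[0,6,6] → X  [on edge]
    (9,2)@(19, 5): e=[4,14,-6] → .
    (8,3)@(17, 7): e=[-4,10,6] → .
    (9,3)@(19, 7): e=[0,18,-6] → .  [on edge]
    (10,4)@(21, 9): e=[0,30,-18] → .  [on edge]
  covered (2 px):
    . . . . . . . . . . .
    . . . . . . . . X . .
    . . . . . . . . X . .
    . . . . . . . . . . .
    . . . . . . . . . . .
    . . . . . . . . . . .
    . . . . . . . . . . .
T2:
  2·area = 64
  edge (16, 4)→(22, 8): d=(6,4) right/bottom  bias=-1
  edge (22, 8)→(6, 8): d=(-16,0) right/bottom  bias=-1
  edge (6, 8)→(16, 4): d=(10,-4) top-left  bias=+0
    (7,2)@(15, 5): e=[10,48,6] → X
    (8,2)@(17, 5): e=[2,48,14] → X
    (9,2)@(19, 5): e=[-6,48,22] → .
    (4,3)@(9, 7): e=[46,16,2] → X
    (5,3)@(11, 7): e=[38,16,10] → X
    (6,3)@(13, 7): e=[30,16,18] → X
    (9,3)@(19, 7): e=[6,16,42] → X
    (10,3)@(21, 7): e=[-2,16,50] → .
    (4,4)@(9, 9): e=[58,-16,22] → .
    (5,4)@(11, 9): e=[50,-16,30] → .
    (6,4)@(13, 9): e=[42,-16,38] → .
    (7,4)@(15, 9): e=[34,-16,46] → .
  covered (8 px):
    . . . . . . . . . . .
    . . . . . . . . . . .
    . . . . . . . X X . .
    . . . . X X X X X X .
    . . . . . . . . . . .
    . . . . . . . . . . .
    . . . . . . . . . . .
T3:
  2·area = 32  (B↔C swapped to make it positive)
  edge (14, 4)→(0, 2): d=(-14,-2) top-left  bias=+0
  edge (0, 2)→(2, 0): d=(2,-2) top-left  bias=+0
  edge (2, 0)→(14, 4): d=(12,4) right/bottom  bias=-1
    (0,0)@(1, 1): e=[16,0,16] → X  [on edge]
    (1,0)@(3, 1): e=[20,4,8] → X
    (2,0)@(5, 1): e=[24,8,0] → .  [on edge]
    (0,1)@(1, 3): e=[-12,4,40] → .
    (1,1)@(3, 3): e=[-8,8,32] → .
    (3,1)@(7, 3): e=[0,16,16] → X  [on edge]
    (4,1)@(9, 3): e=[4,20,8] → X
    (5,1)@(11, 3): e=[8,24,0] → .  [on edge]
    (3,2)@(7, 5): e=[-28,20,40] → .
    (4,2)@(9, 5): e=[-24,24,32] → .
    (8,2)@(17, 5): e=[-8,40,0] → .  [on edge]
    (10,2)@(21, 5): e=[0,48,-16] → .  [on edge]
  covered (4 px):
    X X . . . . . . . . .
    . . . X X . . . . . .
    . . . . . . . . . . .
    . . . . . . . . . . .
    . . . . . . . . . . .
    . . . . . . . . . . .
    . . . . . . . . . . .
T4:
  2·area = 166  (B↔C swapped to make it positive)
  edge (21, 1)→(18, 12): d=(-3,11) right/bottom  bias=-1
  edge (18, 12)→(4, 8): d=(-14,-4) top-left  bias=+0
  edge (4, 8)→(21, 1): d=(17,-7) top-left  bias=+0
    (10,0)@(21, 1): e=[0,166,0] → .  [on edge]
    (8,1)@(17, 3): e=[38,122,6] → X
    (9,1)@(19, 3): e=[16,130,20] → X
    (10,1)@(21, 3): e=[-6,138,34] → .
    (6,2)@(13, 5): e=[76,78,12] → X
    (7,2)@(15, 5): e=[54,86,26] → X
    (10,2)@(21, 5): e=[-12,110,68] → .
    (3,3)@(7, 7): e=[136,26,4] → X
    (4,3)@(9, 7): e=[114,34,18] → X
    (5,3)@(11, 7): e=[92,42,32] → X
    (10,3)@(21, 7): e=[-18,82,102] → .
    (3,4)@(7, 9): e=[130,-2,38] → .
  covered (20 px):
    . . . . . . . . . . .
    . . . . . . . . X X .
    . . . . . . X X X X .
    . . . X X X X X X X .
    . . . . X X X X X . .
    . . . . . . . X X . .
    . . . . . . . . . . .

Final: [[8,1],[9,1],[6,2],[7,2],[8,2],[9,2],[3,3],[4,3],[5,3],[6,3],[7,3],[8,3],[9,3],[4,4],[5,4],[6,4],[7,4],[8,4],[7,5],[8,5]]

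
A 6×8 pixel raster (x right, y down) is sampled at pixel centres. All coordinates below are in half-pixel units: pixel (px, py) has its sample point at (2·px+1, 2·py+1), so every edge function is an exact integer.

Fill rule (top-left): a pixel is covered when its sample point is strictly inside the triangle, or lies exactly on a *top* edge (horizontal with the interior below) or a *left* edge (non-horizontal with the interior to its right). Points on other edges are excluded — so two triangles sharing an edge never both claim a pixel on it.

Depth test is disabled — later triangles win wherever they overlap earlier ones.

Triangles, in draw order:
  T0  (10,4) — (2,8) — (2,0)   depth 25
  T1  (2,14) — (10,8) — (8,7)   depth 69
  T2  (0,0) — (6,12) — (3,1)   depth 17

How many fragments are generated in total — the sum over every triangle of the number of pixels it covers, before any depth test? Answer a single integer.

T0:
  2·area = 64
  edge (10, 4)→(2, 8): d=(-8,4) right/bottom  bias=-1
  edge (2, 8)→(2, 0): d=(0,-8) top-left  bias=+0
  edge (2, 0)→(10, 4): d=(8,4) right/bottom  bias=-1
    (1,0)@(3, 1): e=[52,8,4] → █
    (2,0)@(5, 1): e=[44,24,-4] → ·
    (1,1)@(3, 3): e=[36,8,20] → █
    (2,1)@(5, 3): e=[28,24,12] → █
    (3,1)@(7, 3): e=[20,40,4] → █
    (4,1)@(9, 3): e=[12,56,-4] → ·
    (1,2)@(3, 5): e=[20,8,36] → █
    (4,2)@(9, 5): e=[-4,56,12] → ·
    (1,3)@(3, 7): e=[4,8,52] → █
    (2,3)@(5, 7): e=[-4,24,44] → ·
    (3,3)@(7, 7): e=[-12,40,36] → ·
    (1,4)@(3, 9): e=[-12,8,68] → ·
  covered (8 px):
    · █ · · · ·
    · █ █ █ · ·
    · █ █ █ · ·
    · █ · · · ·
    · · · · · ·
    · · · · · ·
    · · · · · ·
    · · · · · ·
T1:
  2·area = 20  (B↔C swapped to make it positive)
  edge (2, 14)→(8, 7): d=(6,-7) top-left  bias=+0
  edge (8, 7)→(10, 8): d=(2,1) right/bottom  bias=-1
  edge (10, 8)→(2, 14): d=(-8,6) right/bottom  bias=-1
    (3,4)@(7, 9): e=[5,5,10] → █
    (4,4)@(9, 9): e=[19,3,-2] → ·
    (2,5)@(5, 11): e=[3,11,6] → █
    (3,5)@(7, 11): e=[17,9,-6] → ·
    (1,6)@(3, 13): e=[1,17,2] → █
    (2,6)@(5, 13): e=[15,15,-10] → ·
    (1,7)@(3, 15): e=[13,21,-14] → ·
  covered (3 px):
    · · · · · ·
    · · · · · ·
    · · · · · ·
    · · · · · ·
    · · · █ · ·
    · · █ · · ·
    · █ · · · ·
    · · · · · ·
T2:
  2·area = 30  (B↔C swapped to make it positive)
  edge (0, 0)→(3, 1): d=(3,1) right/bottom  bias=-1
  edge (3, 1)→(6, 12): d=(3,11) right/bottom  bias=-1
  edge (6, 12)→(0, 0): d=(-6,-12) top-left  bias=+0
    (0,0)@(1, 1): e=[2,22,6] → █
    (1,0)@(3, 1): e=[0,0,30] → ·  [on edge]
    (0,1)@(1, 3): e=[8,28,-6] → ·
    (1,1)@(3, 3): e=[6,6,18] → █
    (2,1)@(5, 3): e=[4,-16,42] → ·
    (4,1)@(9, 3): e=[0,-60,90] → ·  [on edge]
    (1,2)@(3, 5): e=[12,12,6] → █
    (2,2)@(5, 5): e=[10,-10,30] → ·
    (1,3)@(3, 7): e=[18,18,-6] → ·
    (2,4)@(5, 9): e=[22,2,6] → █
    (3,4)@(7, 9): e=[20,-20,30] → ·
    (2,5)@(5, 11): e=[28,8,-6] → ·
  covered (4 px):
    █ · · · · ·
    · █ · · · ·
    · █ · · · ·
    · · · · · ·
    · · █ · · ·
    · · · · · ·
    · · · · · ·
    · · · · · ·

Answer: 15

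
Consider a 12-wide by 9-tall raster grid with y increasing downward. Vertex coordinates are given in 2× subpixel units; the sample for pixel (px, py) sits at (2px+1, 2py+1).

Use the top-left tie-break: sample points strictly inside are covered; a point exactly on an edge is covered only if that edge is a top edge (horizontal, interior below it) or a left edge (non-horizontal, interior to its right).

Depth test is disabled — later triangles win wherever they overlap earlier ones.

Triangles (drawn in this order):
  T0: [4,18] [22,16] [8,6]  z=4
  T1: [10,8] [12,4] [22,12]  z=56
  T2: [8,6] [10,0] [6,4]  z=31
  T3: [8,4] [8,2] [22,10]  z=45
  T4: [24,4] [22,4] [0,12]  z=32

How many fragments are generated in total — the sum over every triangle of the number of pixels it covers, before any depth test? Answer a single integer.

T0:
  2·area = 208  (B↔C swapped to make it positive)
  edge (4, 18)→(8, 6): d=(4,-12) top-left  bias=+0
  edge (8, 6)→(22, 16): d=(14,10) right/bottom  bias=-1
  edge (22, 16)→(4, 18): d=(-18,2) right/bottom  bias=-1
    (0,0)@(1, 1): e=[-104,0,312] → .  [on edge]
    (4,1)@(9, 3): e=[0,-52,260] → .  [on edge]
    (4,3)@(9, 7): e=[16,4,188] → X
    (5,3)@(11, 7): e=[40,-16,184] → .
    (3,4)@(7, 9): e=[0,52,156] → X  [on edge]
    (5,4)@(11, 9): e=[48,12,148] → X
    (6,4)@(13, 9): e=[72,-8,144] → .
    (3,5)@(7, 11): e=[8,80,120] → X
    (6,5)@(13, 11): e=[80,20,108] → X
    (7,5)@(15, 11): e=[104,0,104] → .  [on edge]
    (3,6)@(7, 13): e=[16,108,84] → X
    (7,6)@(15, 13): e=[112,28,68] → X
    (2,7)@(5, 15): e=[0,156,52] → X  [on edge]
    (6,8)@(13, 17): e=[104,104,0] → .  [on edge]
  covered (26 px):
    . . . . . . . . . . . .
    . . . . . . . . . . . .
    . . . . . . . . . . . .
    . . . . X . . . . . . .
    . . . X X X . . . . . .
    . . . X X X X . . . . .
    . . . X X X X X X . . .
    . . X X X X X X X X . .
    . . X X X X . . . . . .
T1:
  2·area = 56
  edge (10, 8)→(12, 4): d=(2,-4) top-left  bias=+0
  edge (12, 4)→(22, 12): d=(10,8) right/bottom  bias=-1
  edge (22, 12)→(10, 8): d=(-12,-4) top-left  bias=+0
    (0,2)@(1, 5): e=[-42,98,0] → .  [on edge]
    (6,2)@(13, 5): e=[6,2,48] → X
    (7,2)@(15, 5): e=[14,-14,56] → .
    (3,3)@(7, 7): e=[-14,70,0] → .  [on edge]
    (5,3)@(11, 7): e=[2,38,16] → X
    (7,3)@(15, 7): e=[18,6,32] → X
    (8,3)@(17, 7): e=[26,-10,40] → .
    (5,4)@(11, 9): e=[6,58,-8] → .
    (6,4)@(13, 9): e=[14,42,0] → X  [on edge]
    (8,4)@(17, 9): e=[30,10,16] → X
    (9,4)@(19, 9): e=[38,-6,24] → .
    (6,5)@(13, 11): e=[18,62,-24] → .
    (9,5)@(19, 11): e=[42,14,0] → X  [on edge]
  covered (8 px):
    . . . . . . . . . . . .
    . . . . . . . . . . . .
    . . . . . . X . . . . .
    . . . . . X X X . . . .
    . . . . . . X X X . . .
    . . . . . . . . . X . .
    . . . . . . . . . . . .
    . . . . . . . . . . . .
    . . . . . . . . . . . .
T2:
  2·area = 16  (B↔C swapped to make it positive)
  edge (8, 6)→(6, 4): d=(-2,-2) top-left  bias=+0
  edge (6, 4)→(10, 0): d=(4,-4) top-left  bias=+0
  edge (10, 0)→(8, 6): d=(-2,6) right/bottom  bias=-1
    (1,0)@(3, 1): e=[0,-24,40] → .  [on edge]
    (4,0)@(9, 1): e=[12,0,4] → X  [on edge]
    (5,0)@(11, 1): e=[16,8,-8] → .
    (2,1)@(5, 3): e=[0,-8,24] → .  [on edge]
    (3,1)@(7, 3): e=[4,0,12] → X  [on edge]
    (4,1)@(9, 3): e=[8,8,0] → .  [on edge]
    (2,2)@(5, 5): e=[-4,0,20] → .  [on edge]
    (3,2)@(7, 5): e=[0,8,8] → X  [on edge]
    (4,2)@(9, 5): e=[4,16,-4] → .
    (1,3)@(3, 7): e=[-12,0,28] → .  [on edge]
    (3,3)@(7, 7): e=[-4,16,4] → .
    (4,3)@(9, 7): e=[0,24,-8] → .  [on edge]
    (0,4)@(1, 9): e=[-20,0,36] → .  [on edge]
    (3,4)@(7, 9): e=[-8,24,0] → .  [on edge]
    (5,4)@(11, 9): e=[0,40,-24] → .  [on edge]
    (6,5)@(13, 11): e=[0,56,-40] → .  [on edge]
    (7,6)@(15, 13): e=[0,72,-56] → .  [on edge]
    (2,7)@(5, 15): e=[-24,40,0] → .  [on edge]
    (8,7)@(17, 15): e=[0,88,-72] → .  [on edge]
    (9,8)@(19, 17): e=[0,104,-88] → .  [on edge]
  covered (3 px):
    . . . . X . . . . . . .
    . . . X . . . . . . . .
    . . . X . . . . . . . .
    . . . . . . . . . . . .
    . . . . . . . . . . . .
    . . . . . . . . . . . .
    . . . . . . . . . . . .
    . . . . . . . . . . . .
    . . . . . . . . . . . .
T3:
  2·area = 28
  edge (8, 4)→(8, 2): d=(0,-2) top-left  bias=+0
  edge (8, 2)→(22, 10): d=(14,8) right/bottom  bias=-1
  edge (22, 10)→(8, 4): d=(-14,-6) top-left  bias=+0
    (0,0)@(1, 1): e=[-14,42,0] → .  [on edge]
    (4,1)@(9, 3): e=[2,6,20] → X
    (5,1)@(11, 3): e=[6,-10,32] → .
    (4,2)@(9, 5): e=[2,34,-8] → .
    (5,2)@(11, 5): e=[6,18,4] → X
    (6,2)@(13, 5): e=[10,2,16] → X
    (7,2)@(15, 5): e=[14,-14,28] → .
    (5,3)@(11, 7): e=[6,46,-24] → .
    (6,3)@(13, 7): e=[10,30,-12] → .
    (7,3)@(15, 7): e=[14,14,0] → X  [on edge]
    (8,3)@(17, 7): e=[18,-2,12] → .
    (7,4)@(15, 9): e=[14,42,-28] → .
  covered (4 px):
    . . . . . . . . . . . .
    . . . . X . . . . . . .
    . . . . . X X . . . . .
    . . . . . . . X . . . .
    . . . . . . . . . . . .
    . . . . . . . . . . . .
    . . . . . . . . . . . .
    . . . . . . . . . . . .
    . . . . . . . . . . . .
T4:
  2·area = 16  (B↔C swapped to make it positive)
  edge (24, 4)→(0, 12): d=(-24,8) right/bottom  bias=-1
  edge (0, 12)→(22, 4): d=(22,-8) top-left  bias=+0
  edge (22, 4)→(24, 4): d=(2,0) top-left  bias=+0
    (10,2)@(21, 5): e=[0,14,2] → .  [on edge]
    (7,3)@(15, 7): e=[0,10,6] → .  [on edge]
    (4,4)@(9, 9): e=[0,6,10] → .  [on edge]
    (1,5)@(3, 11): e=[0,2,14] → .  [on edge]
  covered (0 px):
    . . . . . . . . . . . .
    . . . . . . . . . . . .
    . . . . . . . . . . . .
    . . . . . . . . . . . .
    . . . . . . . . . . . .
    . . . . . . . . . . . .
    . . . . . . . . . . . .
    . . . . . . . . . . . .
    . . . . . . . . . . . .

Answer: 41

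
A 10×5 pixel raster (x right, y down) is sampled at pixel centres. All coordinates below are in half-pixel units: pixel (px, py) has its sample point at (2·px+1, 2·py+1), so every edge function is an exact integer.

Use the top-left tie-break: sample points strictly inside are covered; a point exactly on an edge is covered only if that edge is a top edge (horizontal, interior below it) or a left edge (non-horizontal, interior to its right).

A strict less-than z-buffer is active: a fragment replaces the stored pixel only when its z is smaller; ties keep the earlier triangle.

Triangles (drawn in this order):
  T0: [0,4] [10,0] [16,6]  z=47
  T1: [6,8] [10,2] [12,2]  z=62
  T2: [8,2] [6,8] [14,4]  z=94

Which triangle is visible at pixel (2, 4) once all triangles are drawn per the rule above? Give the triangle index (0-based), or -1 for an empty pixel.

T0:
  2·area = 84
  edge (0, 4)→(10, 0): d=(10,-4) top-left  bias=+0
  edge (10, 0)→(16, 6): d=(6,6) right/bottom  bias=-1
  edge (16, 6)→(0, 4): d=(-16,-2) top-left  bias=+0
    (4,0)@(9, 1): e=[6,12,66] → X
    (5,0)@(11, 1): e=[14,0,70] → .  [on edge]
    (1,1)@(3, 3): e=[2,60,22] → X
    (2,1)@(5, 3): e=[10,48,26] → X
    (3,1)@(7, 3): e=[18,36,30] → X
    (5,1)@(11, 3): e=[34,12,38] → X
    (6,1)@(13, 3): e=[42,0,42] → .  [on edge]
    (1,2)@(3, 5): e=[22,72,-10] → .
    (2,2)@(5, 5): e=[30,60,-6] → .
    (3,2)@(7, 5): e=[38,48,-2] → .
    (4,2)@(9, 5): e=[46,36,2] → X
    (6,2)@(13, 5): e=[62,12,10] → X
    (7,2)@(15, 5): e=[70,0,14] → .  [on edge]
    (8,3)@(17, 7): e=[98,0,-14] → .  [on edge]
    (9,4)@(19, 9): e=[126,0,-42] → .  [on edge]
  covered (9 px):
    . . . . X . . . . .
    . X X X X X . . . .
    . . . . X X X . . .
    . . . . . . . . . .
    . . . . . . . . . .
T1:
  2·area = 12
  edge (6, 8)→(10, 2): d=(4,-6) top-left  bias=+0
  edge (10, 2)→(12, 2): d=(2,0) top-left  bias=+0
  edge (12, 2)→(6, 8): d=(-6,6) right/bottom  bias=-1
    (6,0)@(13, 1): e=[14,-2,0] → .  [on edge]
    (5,1)@(11, 3): e=[10,2,0] → .  [on edge]
    (4,2)@(9, 5): e=[6,6,0] → .  [on edge]
    (3,3)@(7, 7): e=[2,10,0] → .  [on edge]
    (2,4)@(5, 9): e=[-2,14,0] → .  [on edge]
  covered (0 px):
    . . . . . . . . . .
    . . . . . . . . . .
    . . . . . . . . . .
    . . . . . . . . . .
    . . . . . . . . . .
T2:
  2·area = 40  (B↔C swapped to make it positive)
  edge (8, 2)→(14, 4): d=(6,2) right/bottom  bias=-1
  edge (14, 4)→(6, 8): d=(-8,4) right/bottom  bias=-1
  edge (6, 8)→(8, 2): d=(2,-6) top-left  bias=+0
    (2,0)@(5, 1): e=[0,60,-20] → .  [on edge]
    (4,1)@(9, 3): e=[4,28,8] → X
    (5,1)@(11, 3): e=[0,20,20] → .  [on edge]
    (3,2)@(7, 5): e=[20,20,0] → X  [on edge]
    (5,2)@(11, 5): e=[12,4,24] → X
    (6,2)@(13, 5): e=[8,-4,36] → .
    (8,2)@(17, 5): e=[0,-20,60] → .  [on edge]
    (3,3)@(7, 7): e=[32,4,4] → X
    (4,3)@(9, 7): e=[28,-4,16] → .
    (5,3)@(11, 7): e=[24,-12,28] → .
    (3,4)@(7, 9): e=[44,-12,8] → .
  covered (5 px):
    . . . . . . . . . .
    . . . . X . . . . .
    . . . X X X . . . .
    . . . X . . . . . .
    . . . . . . . . . .

Z-buffer (winner per pixel, '.' = empty):
  . . . . 0 . . . . .
  . 0 0 0 0 0 . . . .
  . . . 2 0 0 0 . . .
  . . . 2 . . . . . .
  . . . . . . . . . .

Answer: -1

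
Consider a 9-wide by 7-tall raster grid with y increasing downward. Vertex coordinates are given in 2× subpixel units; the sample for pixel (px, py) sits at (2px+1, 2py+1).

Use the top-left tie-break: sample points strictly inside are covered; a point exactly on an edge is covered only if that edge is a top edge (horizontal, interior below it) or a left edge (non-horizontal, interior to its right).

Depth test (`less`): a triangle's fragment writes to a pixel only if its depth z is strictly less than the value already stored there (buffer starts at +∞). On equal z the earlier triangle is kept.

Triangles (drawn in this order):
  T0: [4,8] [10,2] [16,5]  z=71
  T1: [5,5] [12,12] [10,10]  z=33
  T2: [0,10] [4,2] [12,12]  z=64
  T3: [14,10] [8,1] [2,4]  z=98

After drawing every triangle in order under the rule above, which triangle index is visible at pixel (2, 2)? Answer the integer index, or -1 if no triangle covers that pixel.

T0:
  2·area = 54
  edge (4, 8)→(10, 2): d=(6,-6) top-left  bias=+0
  edge (10, 2)→(16, 5): d=(6,3) right/bottom  bias=-1
  edge (16, 5)→(4, 8): d=(-12,3) right/bottom  bias=-1
    (5,0)@(11, 1): e=[0,-9,63] → .  [on edge]
    (4,1)@(9, 3): e=[0,9,45] → X  [on edge]
    (5,1)@(11, 3): e=[12,3,39] → X
    (6,1)@(13, 3): e=[24,-3,33] → .
    (3,2)@(7, 5): e=[0,27,27] → X  [on edge]
    (6,2)@(13, 5): e=[36,9,9] → X
    (7,2)@(15, 5): e=[48,3,3] → X
    (8,2)@(17, 5): e=[60,-3,-3] → .
    (2,3)@(5, 7): e=[0,45,9] → X  [on edge]
    (4,3)@(9, 7): e=[24,33,-3] → .
    (5,3)@(11, 7): e=[36,27,-9] → .
    (6,3)@(13, 7): e=[48,21,-15] → .
    (1,4)@(3, 9): e=[0,63,-9] → .  [on edge]
    (0,5)@(1, 11): e=[0,81,-27] → .  [on edge]
  covered (9 px):
    . . . . . . . . .
    . . . . X X . . .
    . . . X X X X X .
    . . X X . . . . .
    . . . . . . . . .
    . . . . . . . . .
    . . . . . . . . .
T1:
  degenerate (2·area = 0) — covers nothing
T2:
  2·area = 104
  edge (0, 10)→(4, 2): d=(4,-8) top-left  bias=+0
  edge (4, 2)→(12, 12): d=(8,10) right/bottom  bias=-1
  edge (12, 12)→(0, 10): d=(-12,-2) top-left  bias=+0
    (1,2)@(3, 5): e=[4,34,66] → X
    (2,2)@(5, 5): e=[20,14,70] → X
    (3,2)@(7, 5): e=[36,-6,74] → .
    (1,3)@(3, 7): e=[12,50,42] → X
    (3,3)@(7, 7): e=[44,10,50] → X
    (4,3)@(9, 7): e=[60,-10,54] → .
    (0,4)@(1, 9): e=[4,86,14] → X
    (4,4)@(9, 9): e=[68,6,30] → X
    (5,4)@(11, 9): e=[84,-14,34] → .
    (0,5)@(1, 11): e=[12,102,-10] → .
    (1,5)@(3, 11): e=[28,82,-6] → .
    (2,5)@(5, 11): e=[44,62,-2] → .
  covered (13 px):
    . . . . . . . . .
    . . . . . . . . .
    . X X . . . . . .
    . X X X . . . . .
    X X X X X . . . .
    . . . X X X . . .
    . . . . . . . . .
T3:
  2·area = 72  (B↔C swapped to make it positive)
  edge (14, 10)→(2, 4): d=(-12,-6) top-left  bias=+0
  edge (2, 4)→(8, 1): d=(6,-3) top-left  bias=+0
  edge (8, 1)→(14, 10): d=(6,9) right/bottom  bias=-1
    (2,1)@(5, 3): e=[30,3,39] → X
    (3,1)@(7, 3): e=[42,9,21] → X
    (4,1)@(9, 3): e=[54,15,3] → X
    (5,1)@(11, 3): e=[66,21,-15] → .
    (2,2)@(5, 5): e=[6,15,51] → X
    (5,2)@(11, 5): e=[42,33,-3] → .
    (2,3)@(5, 7): e=[-18,27,63] → .
    (3,3)@(7, 7): e=[-6,33,45] → .
    (4,3)@(9, 7): e=[6,39,27] → X
    (5,3)@(11, 7): e=[18,45,9] → X
    (6,3)@(13, 7): e=[30,51,-9] → .
    (4,4)@(9, 9): e=[-18,51,39] → .
  covered (9 px):
    . . . . . . . . .
    . . X X X . . . .
    . . X X X . . . .
    . . . . X X . . .
    . . . . . . X . .
    . . . . . . . . .
    . . . . . . . . .

Z-buffer (winner per pixel, '.' = empty):
  . . . . . . . . .
  . . 3 3 0 0 . . .
  . 2 2 0 0 0 0 0 .
  . 2 2 2 3 3 . . .
  2 2 2 2 2 . 3 . .
  . . . 2 2 2 . . .
  . . . . . . . . .

Final: 2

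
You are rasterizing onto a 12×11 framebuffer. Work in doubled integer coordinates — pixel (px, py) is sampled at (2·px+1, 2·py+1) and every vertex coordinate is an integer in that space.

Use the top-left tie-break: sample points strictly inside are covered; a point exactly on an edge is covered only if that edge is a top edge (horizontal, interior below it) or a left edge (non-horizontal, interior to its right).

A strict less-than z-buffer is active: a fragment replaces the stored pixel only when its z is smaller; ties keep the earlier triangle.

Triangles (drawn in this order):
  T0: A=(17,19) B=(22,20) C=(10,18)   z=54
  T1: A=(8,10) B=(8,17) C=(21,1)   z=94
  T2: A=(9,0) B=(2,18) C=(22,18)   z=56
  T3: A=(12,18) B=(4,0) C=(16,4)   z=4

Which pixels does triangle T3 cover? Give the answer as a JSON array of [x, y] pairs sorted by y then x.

T0:
  2·area = 2
  edge (17, 19)→(22, 20): d=(5,1) right/bottom  bias=-1
  edge (22, 20)→(10, 18): d=(-12,-2) top-left  bias=+0
  edge (10, 18)→(17, 19): d=(7,1) right/bottom  bias=-1
    (1,8)@(3, 17): e=[4,-2,0] → ·  [on edge]
    (3,8)@(7, 17): e=[0,6,-4] → ·  [on edge]
    (8,9)@(17, 19): e=[0,2,0] → ·  [on edge]
  covered (0 px):
    · · · · · · · · · · · ·
    · · · · · · · · · · · ·
    · · · · · · · · · · · ·
    · · · · · · · · · · · ·
    · · · · · · · · · · · ·
    · · · · · · · · · · · ·
    · · · · · · · · · · · ·
    · · · · · · · · · · · ·
    · · · · · · · · · · · ·
    · · · · · · · · · · · ·
    · · · · · · · · · · · ·
T1:
  2·area = 91  (B↔C swapped to make it positive)
  edge (8, 10)→(21, 1): d=(13,-9) top-left  bias=+0
  edge (21, 1)→(8, 17): d=(-13,16) right/bottom  bias=-1
  edge (8, 17)→(8, 10): d=(0,-7) top-left  bias=+0
    (10,0)@(21, 1): e=[0,0,91] → ·  [on edge]
    (9,1)@(19, 3): e=[8,6,77] → #
    (10,1)@(21, 3): e=[26,-26,91] → ·
    (8,2)@(17, 5): e=[16,12,63] → #
    (9,2)@(19, 5): e=[34,-20,77] → ·
    (6,3)@(13, 7): e=[6,50,35] → #
    (7,3)@(15, 7): e=[24,18,49] → #
    (8,3)@(17, 7): e=[42,-14,63] → ·
    (5,4)@(11, 9): e=[14,56,21] → #
    (7,4)@(15, 9): e=[50,-8,49] → ·
    (4,5)@(9, 11): e=[22,62,7] → #
    (6,5)@(13, 11): e=[58,-2,35] → ·
  covered (11 px):
    · · · · · · · · · · · ·
    · · · · · · · · · # · ·
    · · · · · · · · # · · ·
    · · · · · · # # · · · ·
    · · · · · # # · · · · ·
    · · · · # # · · · · · ·
    · · · · # # · · · · · ·
    · · · · # · · · · · · ·
    · · · · · · · · · · · ·
    · · · · · · · · · · · ·
    · · · · · · · · · · · ·
T2:
  2·area = 360  (B↔C swapped to make it positive)
  edge (9, 0)→(22, 18): d=(13,18) right/bottom  bias=-1
  edge (22, 18)→(2, 18): d=(-20,0) right/bottom  bias=-1
  edge (2, 18)→(9, 0): d=(7,-18) top-left  bias=+0
    (4,0)@(9, 1): e=[13,340,7] → #
    (5,0)@(11, 1): e=[-23,340,43] → ·
    (4,1)@(9, 3): e=[39,300,21] → #
    (5,1)@(11, 3): e=[3,300,57] → #
    (6,1)@(13, 3): e=[-33,300,93] → ·
    (4,2)@(9, 5): e=[65,260,35] → #
    (6,2)@(13, 5): e=[-7,260,107] → ·
    (3,3)@(7, 7): e=[127,220,13] → #
    (6,3)@(13, 7): e=[19,220,121] → #
    (7,3)@(15, 7): e=[-17,220,157] → ·
    (3,4)@(7, 9): e=[153,180,27] → #
    (7,4)@(15, 9): e=[9,180,171] → #
  covered (45 px):
    · · · · # · · · · · · ·
    · · · · # # · · · · · ·
    · · · · # # · · · · · ·
    · · · # # # # · · · · ·
    · · · # # # # # · · · ·
    · · # # # # # # · · · ·
    · · # # # # # # # · · ·
    · · # # # # # # # # · ·
    · # # # # # # # # # # ·
    · · · · · · · · · · · ·
    · · · · · · · · · · · ·
T3:
  2·area = 184
  edge (12, 18)→(4, 0): d=(-8,-18) top-left  bias=+0
  edge (4, 0)→(16, 4): d=(12,4) right/bottom  bias=-1
  edge (16, 4)→(12, 18): d=(-4,14) right/bottom  bias=-1
    (2,0)@(5, 1): e=[10,8,166] → #
    (3,0)@(7, 1): e=[46,0,138] → ·  [on edge]
    (2,1)@(5, 3): e=[-6,32,158] → ·
    (3,1)@(7, 3): e=[30,24,130] → #
    (4,1)@(9, 3): e=[66,16,102] → #
    (5,1)@(11, 3): e=[102,8,74] → #
    (6,1)@(13, 3): e=[138,0,46] → ·  [on edge]
    (3,2)@(7, 5): e=[14,48,122] → #
    (6,2)@(13, 5): e=[122,24,38] → #
    (7,2)@(15, 5): e=[158,16,10] → #
    (8,2)@(17, 5): e=[194,8,-18] → ·
    (9,2)@(19, 5): e=[230,0,-46] → ·  [on edge]
  covered (22 px):
    · · # · · · · · · · · ·
    · · · # # # · · · · · ·
    · · · # # # # # · · · ·
    · · · · # # # # · · · ·
    · · · · # # # · · · · ·
    · · · · # # # · · · · ·
    · · · · · # # · · · · ·
    · · · · · # · · · · · ·
    · · · · · · · · · · · ·
    · · · · · · · · · · · ·
    · · · · · · · · · · · ·

Result: [[2,0],[3,1],[4,1],[5,1],[3,2],[4,2],[5,2],[6,2],[7,2],[4,3],[5,3],[6,3],[7,3],[4,4],[5,4],[6,4],[4,5],[5,5],[6,5],[5,6],[6,6],[5,7]]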